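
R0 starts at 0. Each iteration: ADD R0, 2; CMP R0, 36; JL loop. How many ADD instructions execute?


Loop trace (R0 starts at 0, target 36, step 2):
  ADD #1: R0 = 0 + 2 = 2  → 2 < 36, loop
  ADD #2: R0 = 2 + 2 = 4  → 4 < 36, loop
  ADD #3: R0 = 4 + 2 = 6  → 6 < 36, loop
  ADD #4: R0 = 6 + 2 = 8  → 8 < 36, loop
  ADD #5: R0 = 8 + 2 = 10  → 10 < 36, loop
  ADD #6: R0 = 10 + 2 = 12  → 12 < 36, loop
  ADD #7: R0 = 12 + 2 = 14  → 14 < 36, loop
  ADD #8: R0 = 14 + 2 = 16  → 16 < 36, loop
  ADD #9: R0 = 16 + 2 = 18  → 18 < 36, loop
  ADD #10: R0 = 18 + 2 = 20  → 20 < 36, loop
  ADD #11: R0 = 20 + 2 = 22  → 22 < 36, loop
  ADD #12: R0 = 22 + 2 = 24  → 24 < 36, loop
  ADD #13: R0 = 24 + 2 = 26  → 26 < 36, loop
  ADD #14: R0 = 26 + 2 = 28  → 28 < 36, loop
  ADD #15: R0 = 28 + 2 = 30  → 30 < 36, loop
  ADD #16: R0 = 30 + 2 = 32  → 32 < 36, loop
  ADD #17: R0 = 32 + 2 = 34  → 34 < 36, loop
  ADD #18: R0 = 34 + 2 = 36  → 36 >= 36, exit
Total ADD instructions: 18

18


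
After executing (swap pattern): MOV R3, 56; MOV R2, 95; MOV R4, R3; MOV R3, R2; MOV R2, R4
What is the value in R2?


Register state trace (swap pattern):
  MOV R3, 56  → R3 = 56
  MOV R2, 95  → R2 = 95
  MOV R4, R3  → R4 = 56  (save R3)
  MOV R3, R2  → R3 = 95  (R3 gets R2's value)
  MOV R2, R4  → R2 = 56  (R2 gets saved value)
Final: R2 = 56

56


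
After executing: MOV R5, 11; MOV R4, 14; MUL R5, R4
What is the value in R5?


Register state trace:
  MOV R5, 11  → R5 = 11
  MOV R4, 14  → R4 = 14
  MUL R5, R4  → R5 = 11 * 14 = 154
Final: R5 = 154

154


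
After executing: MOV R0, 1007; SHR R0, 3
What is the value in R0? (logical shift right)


Register state trace:
  MOV R0, 1007  → R0 = 1007
  SHR R0, 3  → R0 = 1007 >> 3 = 1007 // 2^3 = 125
Final: R0 = 125

125


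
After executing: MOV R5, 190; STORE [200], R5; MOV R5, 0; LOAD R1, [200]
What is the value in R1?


Register and memory trace:
  MOV R5, 190  → R5 = 190
  STORE [200], R5  → mem[200] = 190
  MOV R5, 0  → R5 = 0
  LOAD R1, [200]  → R1 = mem[200] = 190
Final: R1 = 190

190


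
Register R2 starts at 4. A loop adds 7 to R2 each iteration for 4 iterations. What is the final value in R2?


Starting value: R2 = 4
  Iter 1: R2 = 4 + 7 = 11
  Iter 2: R2 = 11 + 7 = 18
  Iter 3: R2 = 18 + 7 = 25
  Iter 4: R2 = 25 + 7 = 32
Final: R2 = 32

32


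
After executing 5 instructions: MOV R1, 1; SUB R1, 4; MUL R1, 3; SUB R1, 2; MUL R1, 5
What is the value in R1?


Register state trace:
  MOV R1, 1  → R1 = 1
  SUB R1, 4  → R1 = 1 - 4 = -3
  MUL R1, 3  → R1 = -3 * 3 = -9
  SUB R1, 2  → R1 = -9 - 2 = -11
  MUL R1, 5  → R1 = -11 * 5 = -55
Final: R1 = -55

-55


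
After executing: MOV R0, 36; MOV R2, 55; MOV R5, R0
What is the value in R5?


Register state trace:
  MOV R0, 36  → R0 = 36
  MOV R2, 55  → R2 = 55
  MOV R5, R0  → R5 = 36
Final: R5 = 36

36


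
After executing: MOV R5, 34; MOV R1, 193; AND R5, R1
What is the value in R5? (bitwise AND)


Register state trace:
  MOV R5, 34  → R5 = 34 (0b00100010)
  MOV R1, 193  → R1 = 193 (0b11000001)
  AND R5, R1  → R5 = 34 AND 193 = 0 (0b00000000)
Final: R5 = 0

0


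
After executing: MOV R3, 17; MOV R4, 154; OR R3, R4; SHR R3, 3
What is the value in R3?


Register state trace:
  MOV R3, 17  → R3 = 17 (0b00010001)
  MOV R4, 154  → R4 = 154 (0b10011010)
  OR R3, R4  → R3 = 17 OR 154 = 155 (0b10011011)
  SHR R3, 3  → R3 = 155 >> 3 = 19
Final: R3 = 19

19


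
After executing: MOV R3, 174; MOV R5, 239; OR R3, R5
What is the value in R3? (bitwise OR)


Register state trace:
  MOV R3, 174  → R3 = 174 (0b10101110)
  MOV R5, 239  → R5 = 239 (0b11101111)
  OR R3, R5   → R3 = 174 OR 239 = 239 (0b11101111)
Final: R3 = 239

239


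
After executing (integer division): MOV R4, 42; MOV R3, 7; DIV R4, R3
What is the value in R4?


Register state trace:
  MOV R4, 42  → R4 = 42
  MOV R3, 7  → R3 = 7
  DIV R4, R3  → R4 = 42 // 7 = 6
Final: R4 = 6

6


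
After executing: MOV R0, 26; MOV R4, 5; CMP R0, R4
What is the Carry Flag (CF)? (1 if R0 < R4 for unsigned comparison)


Register state trace:
  MOV R0, 26  → R0 = 26
  MOV R4, 5  → R4 = 5
  CMP R0, R4  → unsigned 26 - 5: no borrow
  26 >= 5, so CF = 0
CF = 0

0


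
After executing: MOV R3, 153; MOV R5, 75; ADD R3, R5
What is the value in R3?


Register state trace:
  MOV R3, 153  → R3 = 153
  MOV R5, 75  → R5 = 75
  ADD R3, R5  → R3 = 153 + 75 = 228
Final: R3 = 228

228


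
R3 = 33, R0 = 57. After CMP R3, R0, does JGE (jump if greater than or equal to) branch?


Trace:
  R3 = 33, R0 = 57
  CMP R3, R0  → compares 33 vs 57
  JGE checks: is 33 greater than or equal to 57?
  33 < 57, so condition is false
Branch taken: No

No


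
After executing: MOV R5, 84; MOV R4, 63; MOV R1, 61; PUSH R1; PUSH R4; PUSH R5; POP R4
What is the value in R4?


Stack trace (top is rightmost):
  MOV R5, 84  → R5 = 84
  MOV R4, 63  → R4 = 63
  MOV R1, 61  → R1 = 61
  PUSH R1  → stack: [61]
  PUSH R4  → stack: [61, 63]
  PUSH R5  → stack: [61, 63, 84]
  POP R4  → R4 = 84, stack: [61, 63]
Final: R4 = 84

84


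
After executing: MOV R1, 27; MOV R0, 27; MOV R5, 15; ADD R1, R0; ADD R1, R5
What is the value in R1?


Register state trace:
  MOV R1, 27  → R1 = 27
  MOV R0, 27  → R0 = 27
  MOV R5, 15  → R5 = 15
  ADD R1, R0  → R1 = 27 + 27 = 54
  ADD R1, R5  → R1 = 54 + 15 = 69
Final: R1 = 69

69


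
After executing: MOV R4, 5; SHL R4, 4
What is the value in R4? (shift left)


Register state trace:
  MOV R4, 5  → R4 = 5
  SHL R4, 4  → R4 = 5 << 4 = 5 * 2^4 = 80
Final: R4 = 80

80


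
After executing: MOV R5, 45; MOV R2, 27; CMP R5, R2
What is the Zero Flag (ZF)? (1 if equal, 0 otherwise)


Register state trace:
  MOV R5, 45  → R5 = 45
  MOV R2, 27  → R2 = 27
  CMP R5, R2  → computes 45 - 27 = 18
  Result is nonzero, so values are not equal
ZF = 0

0


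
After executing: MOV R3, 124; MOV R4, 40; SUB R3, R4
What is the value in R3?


Register state trace:
  MOV R3, 124  → R3 = 124
  MOV R4, 40  → R4 = 40
  SUB R3, R4  → R3 = 124 - 40 = 84
Final: R3 = 84

84


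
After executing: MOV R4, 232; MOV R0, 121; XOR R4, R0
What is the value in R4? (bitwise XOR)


Register state trace:
  MOV R4, 232  → R4 = 232 (0b11101000)
  MOV R0, 121  → R0 = 121 (0b01111001)
  XOR R4, R0  → R4 = 232 XOR 121 = 145 (0b10010001)
Final: R4 = 145

145


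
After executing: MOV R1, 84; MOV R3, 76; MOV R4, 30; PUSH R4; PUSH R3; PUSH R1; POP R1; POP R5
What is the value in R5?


Stack trace (top is rightmost):
  MOV R1, 84  → R1 = 84
  MOV R3, 76  → R3 = 76
  MOV R4, 30  → R4 = 30
  PUSH R4  → stack: [30]
  PUSH R3  → stack: [30, 76]
  PUSH R1  → stack: [30, 76, 84]
  POP R1  → R1 = 84, stack: [30, 76]
  POP R5  → R5 = 76, stack: [30]
Final: R5 = 76

76


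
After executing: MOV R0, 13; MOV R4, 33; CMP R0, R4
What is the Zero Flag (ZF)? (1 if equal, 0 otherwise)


Register state trace:
  MOV R0, 13  → R0 = 13
  MOV R4, 33  → R4 = 33
  CMP R0, R4  → computes 13 - 33 = -20
  Result is nonzero, so values are not equal
ZF = 0

0


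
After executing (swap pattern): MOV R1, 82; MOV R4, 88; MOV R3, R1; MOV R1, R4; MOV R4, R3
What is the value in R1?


Register state trace (swap pattern):
  MOV R1, 82  → R1 = 82
  MOV R4, 88  → R4 = 88
  MOV R3, R1  → R3 = 82  (save R1)
  MOV R1, R4  → R1 = 88  (R1 gets R4's value)
  MOV R4, R3  → R4 = 82  (R4 gets saved value)
Final: R1 = 88

88


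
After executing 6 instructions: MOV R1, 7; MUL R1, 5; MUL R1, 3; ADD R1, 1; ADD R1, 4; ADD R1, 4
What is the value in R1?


Register state trace:
  MOV R1, 7  → R1 = 7
  MUL R1, 5  → R1 = 7 * 5 = 35
  MUL R1, 3  → R1 = 35 * 3 = 105
  ADD R1, 1  → R1 = 105 + 1 = 106
  ADD R1, 4  → R1 = 106 + 4 = 110
  ADD R1, 4  → R1 = 110 + 4 = 114
Final: R1 = 114

114


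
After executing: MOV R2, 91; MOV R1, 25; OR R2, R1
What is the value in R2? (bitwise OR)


Register state trace:
  MOV R2, 91  → R2 = 91 (0b01011011)
  MOV R1, 25  → R1 = 25 (0b00011001)
  OR R2, R1   → R2 = 91 OR 25 = 91 (0b01011011)
Final: R2 = 91

91


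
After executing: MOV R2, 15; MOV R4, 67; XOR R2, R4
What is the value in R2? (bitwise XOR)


Register state trace:
  MOV R2, 15  → R2 = 15 (0b00001111)
  MOV R4, 67  → R4 = 67 (0b01000011)
  XOR R2, R4  → R2 = 15 XOR 67 = 76 (0b01001100)
Final: R2 = 76

76


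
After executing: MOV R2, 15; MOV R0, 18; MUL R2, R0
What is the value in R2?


Register state trace:
  MOV R2, 15  → R2 = 15
  MOV R0, 18  → R0 = 18
  MUL R2, R0  → R2 = 15 * 18 = 270
Final: R2 = 270

270


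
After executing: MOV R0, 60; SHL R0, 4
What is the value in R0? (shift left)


Register state trace:
  MOV R0, 60  → R0 = 60
  SHL R0, 4  → R0 = 60 << 4 = 60 * 2^4 = 960
Final: R0 = 960

960


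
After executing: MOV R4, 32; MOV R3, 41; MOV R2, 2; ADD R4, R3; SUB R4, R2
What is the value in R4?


Register state trace:
  MOV R4, 32  → R4 = 32
  MOV R3, 41  → R3 = 41
  MOV R2, 2  → R2 = 2
  ADD R4, R3  → R4 = 32 + 41 = 73
  SUB R4, R2  → R4 = 73 - 2 = 71
Final: R4 = 71

71


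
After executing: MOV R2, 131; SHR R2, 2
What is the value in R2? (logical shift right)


Register state trace:
  MOV R2, 131  → R2 = 131
  SHR R2, 2  → R2 = 131 >> 2 = 131 // 2^2 = 32
Final: R2 = 32

32


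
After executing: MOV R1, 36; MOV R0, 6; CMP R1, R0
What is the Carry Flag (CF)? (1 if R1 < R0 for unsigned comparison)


Register state trace:
  MOV R1, 36  → R1 = 36
  MOV R0, 6  → R0 = 6
  CMP R1, R0  → unsigned 36 - 6: no borrow
  36 >= 6, so CF = 0
CF = 0

0


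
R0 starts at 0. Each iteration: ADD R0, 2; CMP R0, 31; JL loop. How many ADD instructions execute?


Loop trace (R0 starts at 0, target 31, step 2):
  ADD #1: R0 = 0 + 2 = 2  → 2 < 31, loop
  ADD #2: R0 = 2 + 2 = 4  → 4 < 31, loop
  ADD #3: R0 = 4 + 2 = 6  → 6 < 31, loop
  ADD #4: R0 = 6 + 2 = 8  → 8 < 31, loop
  ADD #5: R0 = 8 + 2 = 10  → 10 < 31, loop
  ADD #6: R0 = 10 + 2 = 12  → 12 < 31, loop
  ADD #7: R0 = 12 + 2 = 14  → 14 < 31, loop
  ADD #8: R0 = 14 + 2 = 16  → 16 < 31, loop
  ADD #9: R0 = 16 + 2 = 18  → 18 < 31, loop
  ADD #10: R0 = 18 + 2 = 20  → 20 < 31, loop
  ADD #11: R0 = 20 + 2 = 22  → 22 < 31, loop
  ADD #12: R0 = 22 + 2 = 24  → 24 < 31, loop
  ADD #13: R0 = 24 + 2 = 26  → 26 < 31, loop
  ADD #14: R0 = 26 + 2 = 28  → 28 < 31, loop
  ADD #15: R0 = 28 + 2 = 30  → 30 < 31, loop
  ADD #16: R0 = 30 + 2 = 32  → 32 >= 31, exit
Total ADD instructions: 16

16


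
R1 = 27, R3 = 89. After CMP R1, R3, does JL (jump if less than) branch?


Trace:
  R1 = 27, R3 = 89
  CMP R1, R3  → compares 27 vs 89
  JL checks: is 27 less than 89?
  27 < 89, so condition is true
Branch taken: Yes

Yes


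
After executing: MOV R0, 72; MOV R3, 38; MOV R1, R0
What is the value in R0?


Register state trace:
  MOV R0, 72  → R0 = 72
  MOV R3, 38  → R3 = 38
  MOV R1, R0  → R1 = 72
Final: R0 = 72

72


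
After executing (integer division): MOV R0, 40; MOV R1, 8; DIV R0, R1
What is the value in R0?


Register state trace:
  MOV R0, 40  → R0 = 40
  MOV R1, 8  → R1 = 8
  DIV R0, R1  → R0 = 40 // 8 = 5
Final: R0 = 5

5


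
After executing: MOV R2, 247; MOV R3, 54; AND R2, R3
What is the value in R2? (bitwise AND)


Register state trace:
  MOV R2, 247  → R2 = 247 (0b11110111)
  MOV R3, 54  → R3 = 54 (0b00110110)
  AND R2, R3  → R2 = 247 AND 54 = 54 (0b00110110)
Final: R2 = 54

54


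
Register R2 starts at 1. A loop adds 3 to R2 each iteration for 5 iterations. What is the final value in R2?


Starting value: R2 = 1
  Iter 1: R2 = 1 + 3 = 4
  Iter 2: R2 = 4 + 3 = 7
  Iter 3: R2 = 7 + 3 = 10
  Iter 4: R2 = 10 + 3 = 13
  Iter 5: R2 = 13 + 3 = 16
Final: R2 = 16

16


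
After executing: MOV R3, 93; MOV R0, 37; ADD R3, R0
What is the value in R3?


Register state trace:
  MOV R3, 93  → R3 = 93
  MOV R0, 37  → R0 = 37
  ADD R3, R0  → R3 = 93 + 37 = 130
Final: R3 = 130

130


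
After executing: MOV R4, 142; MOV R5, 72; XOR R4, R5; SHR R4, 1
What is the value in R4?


Register state trace:
  MOV R4, 142  → R4 = 142 (0b10001110)
  MOV R5, 72  → R5 = 72 (0b01001000)
  XOR R4, R5  → R4 = 142 XOR 72 = 198 (0b11000110)
  SHR R4, 1  → R4 = 198 >> 1 = 99
Final: R4 = 99

99


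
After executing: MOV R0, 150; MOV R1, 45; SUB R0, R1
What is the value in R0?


Register state trace:
  MOV R0, 150  → R0 = 150
  MOV R1, 45  → R1 = 45
  SUB R0, R1  → R0 = 150 - 45 = 105
Final: R0 = 105

105


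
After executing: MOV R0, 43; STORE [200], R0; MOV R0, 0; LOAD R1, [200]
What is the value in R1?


Register and memory trace:
  MOV R0, 43  → R0 = 43
  STORE [200], R0  → mem[200] = 43
  MOV R0, 0  → R0 = 0
  LOAD R1, [200]  → R1 = mem[200] = 43
Final: R1 = 43

43


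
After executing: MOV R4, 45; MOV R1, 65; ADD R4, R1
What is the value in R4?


Register state trace:
  MOV R4, 45  → R4 = 45
  MOV R1, 65  → R1 = 65
  ADD R4, R1  → R4 = 45 + 65 = 110
Final: R4 = 110

110


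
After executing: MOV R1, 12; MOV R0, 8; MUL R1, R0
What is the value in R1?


Register state trace:
  MOV R1, 12  → R1 = 12
  MOV R0, 8  → R0 = 8
  MUL R1, R0  → R1 = 12 * 8 = 96
Final: R1 = 96

96


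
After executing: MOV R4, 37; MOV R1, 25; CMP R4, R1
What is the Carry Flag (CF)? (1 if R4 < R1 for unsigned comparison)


Register state trace:
  MOV R4, 37  → R4 = 37
  MOV R1, 25  → R1 = 25
  CMP R4, R1  → unsigned 37 - 25: no borrow
  37 >= 25, so CF = 0
CF = 0

0


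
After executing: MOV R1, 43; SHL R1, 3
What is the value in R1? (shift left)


Register state trace:
  MOV R1, 43  → R1 = 43
  SHL R1, 3  → R1 = 43 << 3 = 43 * 2^3 = 344
Final: R1 = 344

344


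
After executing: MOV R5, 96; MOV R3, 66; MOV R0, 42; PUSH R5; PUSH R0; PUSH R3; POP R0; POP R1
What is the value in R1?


Stack trace (top is rightmost):
  MOV R5, 96  → R5 = 96
  MOV R3, 66  → R3 = 66
  MOV R0, 42  → R0 = 42
  PUSH R5  → stack: [96]
  PUSH R0  → stack: [96, 42]
  PUSH R3  → stack: [96, 42, 66]
  POP R0  → R0 = 66, stack: [96, 42]
  POP R1  → R1 = 42, stack: [96]
Final: R1 = 42

42


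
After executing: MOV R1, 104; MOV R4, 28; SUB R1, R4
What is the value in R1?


Register state trace:
  MOV R1, 104  → R1 = 104
  MOV R4, 28  → R4 = 28
  SUB R1, R4  → R1 = 104 - 28 = 76
Final: R1 = 76

76


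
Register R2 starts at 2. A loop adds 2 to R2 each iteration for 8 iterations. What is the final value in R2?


Starting value: R2 = 2
  Iter 1: R2 = 2 + 2 = 4
  Iter 2: R2 = 4 + 2 = 6
  Iter 3: R2 = 6 + 2 = 8
  Iter 4: R2 = 8 + 2 = 10
  Iter 5: R2 = 10 + 2 = 12
  Iter 6: R2 = 12 + 2 = 14
  Iter 7: R2 = 14 + 2 = 16
  Iter 8: R2 = 16 + 2 = 18
Final: R2 = 18

18


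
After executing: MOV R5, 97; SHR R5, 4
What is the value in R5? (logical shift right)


Register state trace:
  MOV R5, 97  → R5 = 97
  SHR R5, 4  → R5 = 97 >> 4 = 97 // 2^4 = 6
Final: R5 = 6

6


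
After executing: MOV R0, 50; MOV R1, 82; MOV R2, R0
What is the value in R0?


Register state trace:
  MOV R0, 50  → R0 = 50
  MOV R1, 82  → R1 = 82
  MOV R2, R0  → R2 = 50
Final: R0 = 50

50


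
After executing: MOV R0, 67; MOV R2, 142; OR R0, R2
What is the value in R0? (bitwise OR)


Register state trace:
  MOV R0, 67  → R0 = 67 (0b01000011)
  MOV R2, 142  → R2 = 142 (0b10001110)
  OR R0, R2   → R0 = 67 OR 142 = 207 (0b11001111)
Final: R0 = 207

207


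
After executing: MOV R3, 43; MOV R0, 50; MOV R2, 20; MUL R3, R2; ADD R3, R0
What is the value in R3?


Register state trace:
  MOV R3, 43  → R3 = 43
  MOV R0, 50  → R0 = 50
  MOV R2, 20  → R2 = 20
  MUL R3, R2  → R3 = 43 * 20 = 860
  ADD R3, R0  → R3 = 860 + 50 = 910
Final: R3 = 910

910


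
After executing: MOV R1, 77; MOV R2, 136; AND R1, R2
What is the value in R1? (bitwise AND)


Register state trace:
  MOV R1, 77  → R1 = 77 (0b01001101)
  MOV R2, 136  → R2 = 136 (0b10001000)
  AND R1, R2  → R1 = 77 AND 136 = 8 (0b00001000)
Final: R1 = 8

8


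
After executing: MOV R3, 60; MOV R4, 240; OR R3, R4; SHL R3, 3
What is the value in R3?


Register state trace:
  MOV R3, 60  → R3 = 60 (0b00111100)
  MOV R4, 240  → R4 = 240 (0b11110000)
  OR R3, R4  → R3 = 60 OR 240 = 252 (0b11111100)
  SHL R3, 3  → R3 = 252 << 3 = 2016
Final: R3 = 2016

2016


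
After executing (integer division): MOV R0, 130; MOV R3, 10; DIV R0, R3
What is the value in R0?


Register state trace:
  MOV R0, 130  → R0 = 130
  MOV R3, 10  → R3 = 10
  DIV R0, R3  → R0 = 130 // 10 = 13
Final: R0 = 13

13


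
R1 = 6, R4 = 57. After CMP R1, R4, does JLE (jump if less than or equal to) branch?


Trace:
  R1 = 6, R4 = 57
  CMP R1, R4  → compares 6 vs 57
  JLE checks: is 6 less than or equal to 57?
  6 < 57, so condition is true
Branch taken: Yes

Yes


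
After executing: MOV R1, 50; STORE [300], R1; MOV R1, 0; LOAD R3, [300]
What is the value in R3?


Register and memory trace:
  MOV R1, 50  → R1 = 50
  STORE [300], R1  → mem[300] = 50
  MOV R1, 0  → R1 = 0
  LOAD R3, [300]  → R3 = mem[300] = 50
Final: R3 = 50

50


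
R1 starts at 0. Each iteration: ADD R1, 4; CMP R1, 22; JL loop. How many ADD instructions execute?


Loop trace (R1 starts at 0, target 22, step 4):
  ADD #1: R1 = 0 + 4 = 4  → 4 < 22, loop
  ADD #2: R1 = 4 + 4 = 8  → 8 < 22, loop
  ADD #3: R1 = 8 + 4 = 12  → 12 < 22, loop
  ADD #4: R1 = 12 + 4 = 16  → 16 < 22, loop
  ADD #5: R1 = 16 + 4 = 20  → 20 < 22, loop
  ADD #6: R1 = 20 + 4 = 24  → 24 >= 22, exit
Total ADD instructions: 6

6


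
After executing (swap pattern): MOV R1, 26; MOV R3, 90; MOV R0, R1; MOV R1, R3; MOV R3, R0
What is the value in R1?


Register state trace (swap pattern):
  MOV R1, 26  → R1 = 26
  MOV R3, 90  → R3 = 90
  MOV R0, R1  → R0 = 26  (save R1)
  MOV R1, R3  → R1 = 90  (R1 gets R3's value)
  MOV R3, R0  → R3 = 26  (R3 gets saved value)
Final: R1 = 90

90


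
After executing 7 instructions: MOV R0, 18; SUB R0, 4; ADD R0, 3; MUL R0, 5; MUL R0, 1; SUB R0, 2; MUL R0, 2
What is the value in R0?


Register state trace:
  MOV R0, 18  → R0 = 18
  SUB R0, 4  → R0 = 18 - 4 = 14
  ADD R0, 3  → R0 = 14 + 3 = 17
  MUL R0, 5  → R0 = 17 * 5 = 85
  MUL R0, 1  → R0 = 85 * 1 = 85
  SUB R0, 2  → R0 = 85 - 2 = 83
  MUL R0, 2  → R0 = 83 * 2 = 166
Final: R0 = 166

166


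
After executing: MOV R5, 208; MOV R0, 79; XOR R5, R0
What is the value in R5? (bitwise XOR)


Register state trace:
  MOV R5, 208  → R5 = 208 (0b11010000)
  MOV R0, 79  → R0 = 79 (0b01001111)
  XOR R5, R0  → R5 = 208 XOR 79 = 159 (0b10011111)
Final: R5 = 159

159


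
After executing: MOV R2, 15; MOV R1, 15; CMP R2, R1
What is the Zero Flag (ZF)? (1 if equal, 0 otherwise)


Register state trace:
  MOV R2, 15  → R2 = 15
  MOV R1, 15  → R1 = 15
  CMP R2, R1  → computes 15 - 15 = 0
  Result is zero, so values are equal
ZF = 1

1


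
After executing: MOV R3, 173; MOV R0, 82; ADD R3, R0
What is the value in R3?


Register state trace:
  MOV R3, 173  → R3 = 173
  MOV R0, 82  → R0 = 82
  ADD R3, R0  → R3 = 173 + 82 = 255
Final: R3 = 255

255


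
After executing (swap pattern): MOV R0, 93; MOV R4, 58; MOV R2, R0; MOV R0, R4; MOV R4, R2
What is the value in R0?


Register state trace (swap pattern):
  MOV R0, 93  → R0 = 93
  MOV R4, 58  → R4 = 58
  MOV R2, R0  → R2 = 93  (save R0)
  MOV R0, R4  → R0 = 58  (R0 gets R4's value)
  MOV R4, R2  → R4 = 93  (R4 gets saved value)
Final: R0 = 58

58


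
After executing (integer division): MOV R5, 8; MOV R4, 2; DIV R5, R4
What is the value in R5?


Register state trace:
  MOV R5, 8  → R5 = 8
  MOV R4, 2  → R4 = 2
  DIV R5, R4  → R5 = 8 // 2 = 4
Final: R5 = 4

4


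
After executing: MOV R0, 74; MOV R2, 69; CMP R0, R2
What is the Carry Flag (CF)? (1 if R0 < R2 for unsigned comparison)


Register state trace:
  MOV R0, 74  → R0 = 74
  MOV R2, 69  → R2 = 69
  CMP R0, R2  → unsigned 74 - 69: no borrow
  74 >= 69, so CF = 0
CF = 0

0


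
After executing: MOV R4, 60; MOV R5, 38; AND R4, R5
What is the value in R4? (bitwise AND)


Register state trace:
  MOV R4, 60  → R4 = 60 (0b00111100)
  MOV R5, 38  → R5 = 38 (0b00100110)
  AND R4, R5  → R4 = 60 AND 38 = 36 (0b00100100)
Final: R4 = 36

36


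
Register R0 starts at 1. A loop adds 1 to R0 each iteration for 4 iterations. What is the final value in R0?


Starting value: R0 = 1
  Iter 1: R0 = 1 + 1 = 2
  Iter 2: R0 = 2 + 1 = 3
  Iter 3: R0 = 3 + 1 = 4
  Iter 4: R0 = 4 + 1 = 5
Final: R0 = 5

5


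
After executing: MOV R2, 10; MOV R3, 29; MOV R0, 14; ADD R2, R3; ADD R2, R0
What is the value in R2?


Register state trace:
  MOV R2, 10  → R2 = 10
  MOV R3, 29  → R3 = 29
  MOV R0, 14  → R0 = 14
  ADD R2, R3  → R2 = 10 + 29 = 39
  ADD R2, R0  → R2 = 39 + 14 = 53
Final: R2 = 53

53


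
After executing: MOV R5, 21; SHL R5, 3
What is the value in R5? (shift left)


Register state trace:
  MOV R5, 21  → R5 = 21
  SHL R5, 3  → R5 = 21 << 3 = 21 * 2^3 = 168
Final: R5 = 168

168


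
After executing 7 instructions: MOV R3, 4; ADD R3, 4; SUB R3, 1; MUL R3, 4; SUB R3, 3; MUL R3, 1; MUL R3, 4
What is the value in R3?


Register state trace:
  MOV R3, 4  → R3 = 4
  ADD R3, 4  → R3 = 4 + 4 = 8
  SUB R3, 1  → R3 = 8 - 1 = 7
  MUL R3, 4  → R3 = 7 * 4 = 28
  SUB R3, 3  → R3 = 28 - 3 = 25
  MUL R3, 1  → R3 = 25 * 1 = 25
  MUL R3, 4  → R3 = 25 * 4 = 100
Final: R3 = 100

100


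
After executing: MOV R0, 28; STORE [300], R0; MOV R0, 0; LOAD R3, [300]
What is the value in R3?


Register and memory trace:
  MOV R0, 28  → R0 = 28
  STORE [300], R0  → mem[300] = 28
  MOV R0, 0  → R0 = 0
  LOAD R3, [300]  → R3 = mem[300] = 28
Final: R3 = 28

28


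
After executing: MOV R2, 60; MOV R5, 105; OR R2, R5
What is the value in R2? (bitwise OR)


Register state trace:
  MOV R2, 60  → R2 = 60 (0b00111100)
  MOV R5, 105  → R5 = 105 (0b01101001)
  OR R2, R5   → R2 = 60 OR 105 = 125 (0b01111101)
Final: R2 = 125

125


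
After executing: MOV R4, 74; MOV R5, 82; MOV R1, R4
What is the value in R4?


Register state trace:
  MOV R4, 74  → R4 = 74
  MOV R5, 82  → R5 = 82
  MOV R1, R4  → R1 = 74
Final: R4 = 74

74


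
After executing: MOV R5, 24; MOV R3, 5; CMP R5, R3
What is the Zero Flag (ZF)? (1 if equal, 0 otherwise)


Register state trace:
  MOV R5, 24  → R5 = 24
  MOV R3, 5  → R3 = 5
  CMP R5, R3  → computes 24 - 5 = 19
  Result is nonzero, so values are not equal
ZF = 0

0


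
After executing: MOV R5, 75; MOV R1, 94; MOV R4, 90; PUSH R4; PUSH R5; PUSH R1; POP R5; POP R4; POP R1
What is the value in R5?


Stack trace (top is rightmost):
  MOV R5, 75  → R5 = 75
  MOV R1, 94  → R1 = 94
  MOV R4, 90  → R4 = 90
  PUSH R4  → stack: [90]
  PUSH R5  → stack: [90, 75]
  PUSH R1  → stack: [90, 75, 94]
  POP R5  → R5 = 94, stack: [90, 75]
  POP R4  → R4 = 75, stack: [90]
  POP R1  → R1 = 90, stack: []
Final: R5 = 94

94


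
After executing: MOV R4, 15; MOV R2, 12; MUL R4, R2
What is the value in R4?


Register state trace:
  MOV R4, 15  → R4 = 15
  MOV R2, 12  → R2 = 12
  MUL R4, R2  → R4 = 15 * 12 = 180
Final: R4 = 180

180


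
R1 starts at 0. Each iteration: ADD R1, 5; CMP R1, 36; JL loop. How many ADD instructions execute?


Loop trace (R1 starts at 0, target 36, step 5):
  ADD #1: R1 = 0 + 5 = 5  → 5 < 36, loop
  ADD #2: R1 = 5 + 5 = 10  → 10 < 36, loop
  ADD #3: R1 = 10 + 5 = 15  → 15 < 36, loop
  ADD #4: R1 = 15 + 5 = 20  → 20 < 36, loop
  ADD #5: R1 = 20 + 5 = 25  → 25 < 36, loop
  ADD #6: R1 = 25 + 5 = 30  → 30 < 36, loop
  ADD #7: R1 = 30 + 5 = 35  → 35 < 36, loop
  ADD #8: R1 = 35 + 5 = 40  → 40 >= 36, exit
Total ADD instructions: 8

8


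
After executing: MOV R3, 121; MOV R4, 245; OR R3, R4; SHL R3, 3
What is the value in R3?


Register state trace:
  MOV R3, 121  → R3 = 121 (0b01111001)
  MOV R4, 245  → R4 = 245 (0b11110101)
  OR R3, R4  → R3 = 121 OR 245 = 253 (0b11111101)
  SHL R3, 3  → R3 = 253 << 3 = 2024
Final: R3 = 2024

2024


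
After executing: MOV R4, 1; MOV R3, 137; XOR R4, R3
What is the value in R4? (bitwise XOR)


Register state trace:
  MOV R4, 1  → R4 = 1 (0b00000001)
  MOV R3, 137  → R3 = 137 (0b10001001)
  XOR R4, R3  → R4 = 1 XOR 137 = 136 (0b10001000)
Final: R4 = 136

136


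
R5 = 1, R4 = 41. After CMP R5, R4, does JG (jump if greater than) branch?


Trace:
  R5 = 1, R4 = 41
  CMP R5, R4  → compares 1 vs 41
  JG checks: is 1 greater than 41?
  1 < 41, so condition is false
Branch taken: No

No


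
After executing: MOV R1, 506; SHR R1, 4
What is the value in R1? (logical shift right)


Register state trace:
  MOV R1, 506  → R1 = 506
  SHR R1, 4  → R1 = 506 >> 4 = 506 // 2^4 = 31
Final: R1 = 31

31


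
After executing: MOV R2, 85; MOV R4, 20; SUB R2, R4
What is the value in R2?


Register state trace:
  MOV R2, 85  → R2 = 85
  MOV R4, 20  → R4 = 20
  SUB R2, R4  → R2 = 85 - 20 = 65
Final: R2 = 65

65


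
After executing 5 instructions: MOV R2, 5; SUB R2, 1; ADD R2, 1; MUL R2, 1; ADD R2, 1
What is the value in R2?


Register state trace:
  MOV R2, 5  → R2 = 5
  SUB R2, 1  → R2 = 5 - 1 = 4
  ADD R2, 1  → R2 = 4 + 1 = 5
  MUL R2, 1  → R2 = 5 * 1 = 5
  ADD R2, 1  → R2 = 5 + 1 = 6
Final: R2 = 6

6


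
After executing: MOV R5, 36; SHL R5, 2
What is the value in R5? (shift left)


Register state trace:
  MOV R5, 36  → R5 = 36
  SHL R5, 2  → R5 = 36 << 2 = 36 * 2^2 = 144
Final: R5 = 144

144


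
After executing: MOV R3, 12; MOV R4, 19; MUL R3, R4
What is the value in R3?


Register state trace:
  MOV R3, 12  → R3 = 12
  MOV R4, 19  → R4 = 19
  MUL R3, R4  → R3 = 12 * 19 = 228
Final: R3 = 228

228


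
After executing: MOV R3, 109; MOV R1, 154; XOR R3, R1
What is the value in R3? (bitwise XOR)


Register state trace:
  MOV R3, 109  → R3 = 109 (0b01101101)
  MOV R1, 154  → R1 = 154 (0b10011010)
  XOR R3, R1  → R3 = 109 XOR 154 = 247 (0b11110111)
Final: R3 = 247

247


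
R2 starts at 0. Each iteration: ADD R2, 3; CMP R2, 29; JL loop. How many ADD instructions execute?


Loop trace (R2 starts at 0, target 29, step 3):
  ADD #1: R2 = 0 + 3 = 3  → 3 < 29, loop
  ADD #2: R2 = 3 + 3 = 6  → 6 < 29, loop
  ADD #3: R2 = 6 + 3 = 9  → 9 < 29, loop
  ADD #4: R2 = 9 + 3 = 12  → 12 < 29, loop
  ADD #5: R2 = 12 + 3 = 15  → 15 < 29, loop
  ADD #6: R2 = 15 + 3 = 18  → 18 < 29, loop
  ADD #7: R2 = 18 + 3 = 21  → 21 < 29, loop
  ADD #8: R2 = 21 + 3 = 24  → 24 < 29, loop
  ADD #9: R2 = 24 + 3 = 27  → 27 < 29, loop
  ADD #10: R2 = 27 + 3 = 30  → 30 >= 29, exit
Total ADD instructions: 10

10


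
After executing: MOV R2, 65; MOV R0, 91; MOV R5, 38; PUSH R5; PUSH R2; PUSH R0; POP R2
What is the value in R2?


Stack trace (top is rightmost):
  MOV R2, 65  → R2 = 65
  MOV R0, 91  → R0 = 91
  MOV R5, 38  → R5 = 38
  PUSH R5  → stack: [38]
  PUSH R2  → stack: [38, 65]
  PUSH R0  → stack: [38, 65, 91]
  POP R2  → R2 = 91, stack: [38, 65]
Final: R2 = 91

91


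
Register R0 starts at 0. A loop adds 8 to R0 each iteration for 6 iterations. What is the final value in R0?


Starting value: R0 = 0
  Iter 1: R0 = 0 + 8 = 8
  Iter 2: R0 = 8 + 8 = 16
  Iter 3: R0 = 16 + 8 = 24
  Iter 4: R0 = 24 + 8 = 32
  Iter 5: R0 = 32 + 8 = 40
  Iter 6: R0 = 40 + 8 = 48
Final: R0 = 48

48


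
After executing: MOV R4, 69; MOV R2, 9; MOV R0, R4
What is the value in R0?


Register state trace:
  MOV R4, 69  → R4 = 69
  MOV R2, 9  → R2 = 9
  MOV R0, R4  → R0 = 69
Final: R0 = 69

69


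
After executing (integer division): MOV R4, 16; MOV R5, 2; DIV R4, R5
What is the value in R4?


Register state trace:
  MOV R4, 16  → R4 = 16
  MOV R5, 2  → R5 = 2
  DIV R4, R5  → R4 = 16 // 2 = 8
Final: R4 = 8

8


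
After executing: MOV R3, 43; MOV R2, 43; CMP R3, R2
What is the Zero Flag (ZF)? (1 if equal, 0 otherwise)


Register state trace:
  MOV R3, 43  → R3 = 43
  MOV R2, 43  → R2 = 43
  CMP R3, R2  → computes 43 - 43 = 0
  Result is zero, so values are equal
ZF = 1

1


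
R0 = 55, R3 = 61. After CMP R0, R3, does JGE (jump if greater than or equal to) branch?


Trace:
  R0 = 55, R3 = 61
  CMP R0, R3  → compares 55 vs 61
  JGE checks: is 55 greater than or equal to 61?
  55 < 61, so condition is false
Branch taken: No

No


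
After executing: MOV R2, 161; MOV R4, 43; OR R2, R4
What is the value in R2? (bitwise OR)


Register state trace:
  MOV R2, 161  → R2 = 161 (0b10100001)
  MOV R4, 43  → R4 = 43 (0b00101011)
  OR R2, R4   → R2 = 161 OR 43 = 171 (0b10101011)
Final: R2 = 171

171


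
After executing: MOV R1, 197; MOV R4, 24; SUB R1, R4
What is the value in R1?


Register state trace:
  MOV R1, 197  → R1 = 197
  MOV R4, 24  → R4 = 24
  SUB R1, R4  → R1 = 197 - 24 = 173
Final: R1 = 173

173


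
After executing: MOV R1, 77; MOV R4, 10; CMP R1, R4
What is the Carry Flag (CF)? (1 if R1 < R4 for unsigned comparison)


Register state trace:
  MOV R1, 77  → R1 = 77
  MOV R4, 10  → R4 = 10
  CMP R1, R4  → unsigned 77 - 10: no borrow
  77 >= 10, so CF = 0
CF = 0

0


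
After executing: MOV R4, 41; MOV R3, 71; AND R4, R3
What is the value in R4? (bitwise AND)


Register state trace:
  MOV R4, 41  → R4 = 41 (0b00101001)
  MOV R3, 71  → R3 = 71 (0b01000111)
  AND R4, R3  → R4 = 41 AND 71 = 1 (0b00000001)
Final: R4 = 1

1


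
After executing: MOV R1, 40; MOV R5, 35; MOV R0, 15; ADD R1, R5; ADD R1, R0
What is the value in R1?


Register state trace:
  MOV R1, 40  → R1 = 40
  MOV R5, 35  → R5 = 35
  MOV R0, 15  → R0 = 15
  ADD R1, R5  → R1 = 40 + 35 = 75
  ADD R1, R0  → R1 = 75 + 15 = 90
Final: R1 = 90

90


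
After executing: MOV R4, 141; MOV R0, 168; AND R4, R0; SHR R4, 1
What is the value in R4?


Register state trace:
  MOV R4, 141  → R4 = 141 (0b10001101)
  MOV R0, 168  → R0 = 168 (0b10101000)
  AND R4, R0  → R4 = 141 AND 168 = 136 (0b10001000)
  SHR R4, 1  → R4 = 136 >> 1 = 68
Final: R4 = 68

68


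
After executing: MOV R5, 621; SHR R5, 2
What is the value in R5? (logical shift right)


Register state trace:
  MOV R5, 621  → R5 = 621
  SHR R5, 2  → R5 = 621 >> 2 = 621 // 2^2 = 155
Final: R5 = 155

155


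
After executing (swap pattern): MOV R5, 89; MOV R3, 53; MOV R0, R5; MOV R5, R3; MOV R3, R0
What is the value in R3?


Register state trace (swap pattern):
  MOV R5, 89  → R5 = 89
  MOV R3, 53  → R3 = 53
  MOV R0, R5  → R0 = 89  (save R5)
  MOV R5, R3  → R5 = 53  (R5 gets R3's value)
  MOV R3, R0  → R3 = 89  (R3 gets saved value)
Final: R3 = 89

89


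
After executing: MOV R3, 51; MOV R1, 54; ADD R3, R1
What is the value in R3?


Register state trace:
  MOV R3, 51  → R3 = 51
  MOV R1, 54  → R1 = 54
  ADD R3, R1  → R3 = 51 + 54 = 105
Final: R3 = 105

105


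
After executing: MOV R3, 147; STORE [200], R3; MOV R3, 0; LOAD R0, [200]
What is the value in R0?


Register and memory trace:
  MOV R3, 147  → R3 = 147
  STORE [200], R3  → mem[200] = 147
  MOV R3, 0  → R3 = 0
  LOAD R0, [200]  → R0 = mem[200] = 147
Final: R0 = 147

147


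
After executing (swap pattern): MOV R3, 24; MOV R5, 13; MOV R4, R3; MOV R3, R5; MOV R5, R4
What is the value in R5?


Register state trace (swap pattern):
  MOV R3, 24  → R3 = 24
  MOV R5, 13  → R5 = 13
  MOV R4, R3  → R4 = 24  (save R3)
  MOV R3, R5  → R3 = 13  (R3 gets R5's value)
  MOV R5, R4  → R5 = 24  (R5 gets saved value)
Final: R5 = 24

24


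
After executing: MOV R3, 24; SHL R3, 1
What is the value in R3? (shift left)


Register state trace:
  MOV R3, 24  → R3 = 24
  SHL R3, 1  → R3 = 24 << 1 = 24 * 2^1 = 48
Final: R3 = 48

48


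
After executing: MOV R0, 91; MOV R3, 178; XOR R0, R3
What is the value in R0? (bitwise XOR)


Register state trace:
  MOV R0, 91  → R0 = 91 (0b01011011)
  MOV R3, 178  → R3 = 178 (0b10110010)
  XOR R0, R3  → R0 = 91 XOR 178 = 233 (0b11101001)
Final: R0 = 233

233


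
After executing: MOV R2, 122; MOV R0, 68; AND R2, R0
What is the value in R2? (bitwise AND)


Register state trace:
  MOV R2, 122  → R2 = 122 (0b01111010)
  MOV R0, 68  → R0 = 68 (0b01000100)
  AND R2, R0  → R2 = 122 AND 68 = 64 (0b01000000)
Final: R2 = 64

64


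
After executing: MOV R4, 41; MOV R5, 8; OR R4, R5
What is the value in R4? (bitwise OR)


Register state trace:
  MOV R4, 41  → R4 = 41 (0b00101001)
  MOV R5, 8  → R5 = 8 (0b00001000)
  OR R4, R5   → R4 = 41 OR 8 = 41 (0b00101001)
Final: R4 = 41

41


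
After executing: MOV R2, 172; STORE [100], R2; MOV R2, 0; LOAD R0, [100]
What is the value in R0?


Register and memory trace:
  MOV R2, 172  → R2 = 172
  STORE [100], R2  → mem[100] = 172
  MOV R2, 0  → R2 = 0
  LOAD R0, [100]  → R0 = mem[100] = 172
Final: R0 = 172

172


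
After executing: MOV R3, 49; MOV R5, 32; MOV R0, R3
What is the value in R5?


Register state trace:
  MOV R3, 49  → R3 = 49
  MOV R5, 32  → R5 = 32
  MOV R0, R3  → R0 = 49
Final: R5 = 32

32


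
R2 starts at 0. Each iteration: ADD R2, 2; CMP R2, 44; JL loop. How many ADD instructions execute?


Loop trace (R2 starts at 0, target 44, step 2):
  ADD #1: R2 = 0 + 2 = 2  → 2 < 44, loop
  ADD #2: R2 = 2 + 2 = 4  → 4 < 44, loop
  ADD #3: R2 = 4 + 2 = 6  → 6 < 44, loop
  ADD #4: R2 = 6 + 2 = 8  → 8 < 44, loop
  ADD #5: R2 = 8 + 2 = 10  → 10 < 44, loop
  ADD #6: R2 = 10 + 2 = 12  → 12 < 44, loop
  ADD #7: R2 = 12 + 2 = 14  → 14 < 44, loop
  ADD #8: R2 = 14 + 2 = 16  → 16 < 44, loop
  ADD #9: R2 = 16 + 2 = 18  → 18 < 44, loop
  ADD #10: R2 = 18 + 2 = 20  → 20 < 44, loop
  ADD #11: R2 = 20 + 2 = 22  → 22 < 44, loop
  ADD #12: R2 = 22 + 2 = 24  → 24 < 44, loop
  ADD #13: R2 = 24 + 2 = 26  → 26 < 44, loop
  ADD #14: R2 = 26 + 2 = 28  → 28 < 44, loop
  ADD #15: R2 = 28 + 2 = 30  → 30 < 44, loop
  ADD #16: R2 = 30 + 2 = 32  → 32 < 44, loop
  ADD #17: R2 = 32 + 2 = 34  → 34 < 44, loop
  ADD #18: R2 = 34 + 2 = 36  → 36 < 44, loop
  ADD #19: R2 = 36 + 2 = 38  → 38 < 44, loop
  ADD #20: R2 = 38 + 2 = 40  → 40 < 44, loop
  ADD #21: R2 = 40 + 2 = 42  → 42 < 44, loop
  ADD #22: R2 = 42 + 2 = 44  → 44 >= 44, exit
Total ADD instructions: 22

22


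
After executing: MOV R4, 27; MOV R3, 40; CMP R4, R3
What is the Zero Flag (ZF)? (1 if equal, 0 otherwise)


Register state trace:
  MOV R4, 27  → R4 = 27
  MOV R3, 40  → R3 = 40
  CMP R4, R3  → computes 27 - 40 = -13
  Result is nonzero, so values are not equal
ZF = 0

0


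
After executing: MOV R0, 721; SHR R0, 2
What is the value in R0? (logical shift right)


Register state trace:
  MOV R0, 721  → R0 = 721
  SHR R0, 2  → R0 = 721 >> 2 = 721 // 2^2 = 180
Final: R0 = 180

180


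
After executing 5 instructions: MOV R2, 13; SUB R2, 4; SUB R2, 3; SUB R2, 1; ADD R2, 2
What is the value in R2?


Register state trace:
  MOV R2, 13  → R2 = 13
  SUB R2, 4  → R2 = 13 - 4 = 9
  SUB R2, 3  → R2 = 9 - 3 = 6
  SUB R2, 1  → R2 = 6 - 1 = 5
  ADD R2, 2  → R2 = 5 + 2 = 7
Final: R2 = 7

7


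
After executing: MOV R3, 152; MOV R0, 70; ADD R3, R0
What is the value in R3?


Register state trace:
  MOV R3, 152  → R3 = 152
  MOV R0, 70  → R0 = 70
  ADD R3, R0  → R3 = 152 + 70 = 222
Final: R3 = 222

222


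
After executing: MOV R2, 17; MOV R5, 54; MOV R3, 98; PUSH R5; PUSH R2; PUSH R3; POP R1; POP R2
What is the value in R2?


Stack trace (top is rightmost):
  MOV R2, 17  → R2 = 17
  MOV R5, 54  → R5 = 54
  MOV R3, 98  → R3 = 98
  PUSH R5  → stack: [54]
  PUSH R2  → stack: [54, 17]
  PUSH R3  → stack: [54, 17, 98]
  POP R1  → R1 = 98, stack: [54, 17]
  POP R2  → R2 = 17, stack: [54]
Final: R2 = 17

17


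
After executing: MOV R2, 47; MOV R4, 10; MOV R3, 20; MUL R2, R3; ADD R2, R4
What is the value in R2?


Register state trace:
  MOV R2, 47  → R2 = 47
  MOV R4, 10  → R4 = 10
  MOV R3, 20  → R3 = 20
  MUL R2, R3  → R2 = 47 * 20 = 940
  ADD R2, R4  → R2 = 940 + 10 = 950
Final: R2 = 950

950


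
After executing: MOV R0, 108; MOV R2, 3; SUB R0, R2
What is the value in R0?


Register state trace:
  MOV R0, 108  → R0 = 108
  MOV R2, 3  → R2 = 3
  SUB R0, R2  → R0 = 108 - 3 = 105
Final: R0 = 105

105


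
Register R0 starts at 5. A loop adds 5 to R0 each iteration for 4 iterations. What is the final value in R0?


Starting value: R0 = 5
  Iter 1: R0 = 5 + 5 = 10
  Iter 2: R0 = 10 + 5 = 15
  Iter 3: R0 = 15 + 5 = 20
  Iter 4: R0 = 20 + 5 = 25
Final: R0 = 25

25


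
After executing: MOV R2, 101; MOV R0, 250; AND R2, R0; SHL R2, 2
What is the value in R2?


Register state trace:
  MOV R2, 101  → R2 = 101 (0b01100101)
  MOV R0, 250  → R0 = 250 (0b11111010)
  AND R2, R0  → R2 = 101 AND 250 = 96 (0b01100000)
  SHL R2, 2  → R2 = 96 << 2 = 384
Final: R2 = 384

384


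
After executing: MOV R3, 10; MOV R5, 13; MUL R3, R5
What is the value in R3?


Register state trace:
  MOV R3, 10  → R3 = 10
  MOV R5, 13  → R5 = 13
  MUL R3, R5  → R3 = 10 * 13 = 130
Final: R3 = 130

130


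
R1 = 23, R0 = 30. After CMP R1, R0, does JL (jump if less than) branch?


Trace:
  R1 = 23, R0 = 30
  CMP R1, R0  → compares 23 vs 30
  JL checks: is 23 less than 30?
  23 < 30, so condition is true
Branch taken: Yes

Yes


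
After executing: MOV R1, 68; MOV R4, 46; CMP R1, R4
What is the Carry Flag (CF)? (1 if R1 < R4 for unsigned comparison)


Register state trace:
  MOV R1, 68  → R1 = 68
  MOV R4, 46  → R4 = 46
  CMP R1, R4  → unsigned 68 - 46: no borrow
  68 >= 46, so CF = 0
CF = 0

0


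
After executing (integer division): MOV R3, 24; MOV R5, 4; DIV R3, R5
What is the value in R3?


Register state trace:
  MOV R3, 24  → R3 = 24
  MOV R5, 4  → R5 = 4
  DIV R3, R5  → R3 = 24 // 4 = 6
Final: R3 = 6

6


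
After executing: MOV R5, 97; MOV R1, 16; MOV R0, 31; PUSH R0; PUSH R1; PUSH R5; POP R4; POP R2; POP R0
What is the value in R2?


Stack trace (top is rightmost):
  MOV R5, 97  → R5 = 97
  MOV R1, 16  → R1 = 16
  MOV R0, 31  → R0 = 31
  PUSH R0  → stack: [31]
  PUSH R1  → stack: [31, 16]
  PUSH R5  → stack: [31, 16, 97]
  POP R4  → R4 = 97, stack: [31, 16]
  POP R2  → R2 = 16, stack: [31]
  POP R0  → R0 = 31, stack: []
Final: R2 = 16

16


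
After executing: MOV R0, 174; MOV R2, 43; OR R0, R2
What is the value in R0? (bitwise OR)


Register state trace:
  MOV R0, 174  → R0 = 174 (0b10101110)
  MOV R2, 43  → R2 = 43 (0b00101011)
  OR R0, R2   → R0 = 174 OR 43 = 175 (0b10101111)
Final: R0 = 175

175


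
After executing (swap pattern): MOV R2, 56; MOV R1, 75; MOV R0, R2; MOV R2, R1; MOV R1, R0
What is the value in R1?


Register state trace (swap pattern):
  MOV R2, 56  → R2 = 56
  MOV R1, 75  → R1 = 75
  MOV R0, R2  → R0 = 56  (save R2)
  MOV R2, R1  → R2 = 75  (R2 gets R1's value)
  MOV R1, R0  → R1 = 56  (R1 gets saved value)
Final: R1 = 56

56


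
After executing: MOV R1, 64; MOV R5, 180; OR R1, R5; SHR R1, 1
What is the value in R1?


Register state trace:
  MOV R1, 64  → R1 = 64 (0b01000000)
  MOV R5, 180  → R5 = 180 (0b10110100)
  OR R1, R5  → R1 = 64 OR 180 = 244 (0b11110100)
  SHR R1, 1  → R1 = 244 >> 1 = 122
Final: R1 = 122

122


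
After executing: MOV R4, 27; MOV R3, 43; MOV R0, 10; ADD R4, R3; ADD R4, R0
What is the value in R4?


Register state trace:
  MOV R4, 27  → R4 = 27
  MOV R3, 43  → R3 = 43
  MOV R0, 10  → R0 = 10
  ADD R4, R3  → R4 = 27 + 43 = 70
  ADD R4, R0  → R4 = 70 + 10 = 80
Final: R4 = 80

80


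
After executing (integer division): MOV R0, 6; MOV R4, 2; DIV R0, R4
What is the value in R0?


Register state trace:
  MOV R0, 6  → R0 = 6
  MOV R4, 2  → R4 = 2
  DIV R0, R4  → R0 = 6 // 2 = 3
Final: R0 = 3

3


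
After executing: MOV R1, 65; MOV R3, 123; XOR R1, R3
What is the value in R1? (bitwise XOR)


Register state trace:
  MOV R1, 65  → R1 = 65 (0b01000001)
  MOV R3, 123  → R3 = 123 (0b01111011)
  XOR R1, R3  → R1 = 65 XOR 123 = 58 (0b00111010)
Final: R1 = 58

58
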